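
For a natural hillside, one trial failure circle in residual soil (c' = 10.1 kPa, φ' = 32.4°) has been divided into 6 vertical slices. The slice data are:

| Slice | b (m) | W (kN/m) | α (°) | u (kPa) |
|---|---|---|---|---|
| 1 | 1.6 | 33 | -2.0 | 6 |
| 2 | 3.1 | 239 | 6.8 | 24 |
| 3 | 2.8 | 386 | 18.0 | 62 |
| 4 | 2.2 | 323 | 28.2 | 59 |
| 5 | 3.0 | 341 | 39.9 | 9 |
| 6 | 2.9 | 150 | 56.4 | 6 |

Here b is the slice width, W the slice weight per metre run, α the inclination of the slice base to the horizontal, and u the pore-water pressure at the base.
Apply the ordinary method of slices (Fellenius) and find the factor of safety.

Ordinary method of slices: FS = Σ[c'·Δl_i + (W_i cosα_i − u_i·Δl_i)·tanφ'] / Σ W_i sinα_i, with Δl_i = b_i / cosα_i.
Slice 1: Δl = 1.6/cos(-2.0°) = 1.601 m; N'_1 = 33·cos(-2.0°) − 6·1.601 = 23.4; c'Δl = 16.17; W sinα = -1.2
Slice 2: Δl = 3.1/cos6.8° = 3.122 m; N'_2 = 239·cos6.8° − 24·3.122 = 162.4; c'Δl = 31.53; W sinα = 28.3
Slice 3: Δl = 2.8/cos18.0° = 2.944 m; N'_3 = 386·cos18.0° − 62·2.944 = 184.6; c'Δl = 29.74; W sinα = 119.3
Slice 4: Δl = 2.2/cos28.2° = 2.496 m; N'_4 = 323·cos28.2° − 59·2.496 = 137.4; c'Δl = 25.21; W sinα = 152.6
Slice 5: Δl = 3.0/cos39.9° = 3.911 m; N'_5 = 341·cos39.9° − 9·3.911 = 226.4; c'Δl = 39.50; W sinα = 218.7
Slice 6: Δl = 2.9/cos56.4° = 5.240 m; N'_6 = 150·cos56.4° − 6·5.240 = 51.6; c'Δl = 52.93; W sinα = 124.9
Σc'Δl = 195.1 kN/m; ΣN' = 785.7 kN/m; ΣW sinα = 642.7 kN/m
Resisting = 195.1 + 785.7·tan32.4° = 195.1 + 498.6 = 693.7 kN/m
FS = 693.7 / 642.7 = 1.079

FS = 1.08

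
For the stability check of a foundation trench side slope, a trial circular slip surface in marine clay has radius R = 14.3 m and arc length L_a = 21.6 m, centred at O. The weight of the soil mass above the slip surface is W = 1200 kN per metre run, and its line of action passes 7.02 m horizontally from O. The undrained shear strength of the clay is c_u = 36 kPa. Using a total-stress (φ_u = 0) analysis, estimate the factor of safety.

FS = 1.32

Taking moments about the centre O, the resisting moment is provided by the undrained shear strength acting along the arc:
M_R = c_u·L_a·R = 36·21.60·14.3 = 11119.7 kN·m/m
M_D = W·d = 1200·7.02 = 8424.0 kN·m/m
FS = M_R / M_D = 11119.7 / 8424.0 = 1.320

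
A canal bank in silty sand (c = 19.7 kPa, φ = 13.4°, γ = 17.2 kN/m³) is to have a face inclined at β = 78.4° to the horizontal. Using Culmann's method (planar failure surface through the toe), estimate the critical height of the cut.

Culmann's analysis gives the critical failure plane at α_cr = (β + φ)/2 = (78.4 + 13.4)/2 = 45.9°, and the critical height
H_c = (4c/γ) · sinβ cosφ / [1 − cos(β − φ)]
    = (4·19.7/17.2) · sin78.4°·cos13.4° / [1 − cos(65.0°)]
    = 4.581 · 0.9796·0.9728 / [1 − 0.4226]
    = 4.581 · 0.9529 / 0.5774
    = 7.56 m

H_c = 7.56 m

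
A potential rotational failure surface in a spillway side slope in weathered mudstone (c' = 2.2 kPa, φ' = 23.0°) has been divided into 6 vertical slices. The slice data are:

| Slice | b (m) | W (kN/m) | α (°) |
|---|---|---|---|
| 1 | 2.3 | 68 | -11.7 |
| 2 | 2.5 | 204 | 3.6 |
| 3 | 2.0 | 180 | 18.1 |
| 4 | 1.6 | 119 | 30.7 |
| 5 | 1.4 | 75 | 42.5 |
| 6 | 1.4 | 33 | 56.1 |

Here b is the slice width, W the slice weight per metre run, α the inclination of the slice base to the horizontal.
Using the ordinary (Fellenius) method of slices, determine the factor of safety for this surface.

FS = 1.50

Ordinary method of slices: FS = Σ[c'·Δl_i + (W_i cosα_i)·tanφ'] / Σ W_i sinα_i, with Δl_i = b_i / cosα_i.
Slice 1: Δl = 2.3/cos(-11.7°) = 2.349 m; N'_1 = 68·cos(-11.7°) = 66.6; c'Δl = 5.17; W sinα = -13.8
Slice 2: Δl = 2.5/cos3.6° = 2.505 m; N'_2 = 204·cos3.6° = 203.6; c'Δl = 5.51; W sinα = 12.8
Slice 3: Δl = 2.0/cos18.1° = 2.104 m; N'_3 = 180·cos18.1° = 171.1; c'Δl = 4.63; W sinα = 55.9
Slice 4: Δl = 1.6/cos30.7° = 1.861 m; N'_4 = 119·cos30.7° = 102.3; c'Δl = 4.09; W sinα = 60.8
Slice 5: Δl = 1.4/cos42.5° = 1.899 m; N'_5 = 75·cos42.5° = 55.3; c'Δl = 4.18; W sinα = 50.7
Slice 6: Δl = 1.4/cos56.1° = 2.510 m; N'_6 = 33·cos56.1° = 18.4; c'Δl = 5.52; W sinα = 27.4
Σc'Δl = 29.1 kN/m; ΣN' = 617.3 kN/m; ΣW sinα = 193.8 kN/m
Resisting = 29.1 + 617.3·tan23.0° = 29.1 + 262.0 = 291.1 kN/m
FS = 291.1 / 193.8 = 1.503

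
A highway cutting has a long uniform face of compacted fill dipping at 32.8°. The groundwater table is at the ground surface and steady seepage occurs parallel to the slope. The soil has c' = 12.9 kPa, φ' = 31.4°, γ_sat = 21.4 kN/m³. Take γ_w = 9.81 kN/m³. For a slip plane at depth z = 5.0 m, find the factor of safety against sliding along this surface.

With seepage parallel to the slope and the water table at the surface, the effective normal stress on the slip plane uses the buoyant unit weight γ' = γ_sat − γ_w while the driving shear stress uses γ_sat:
FS = [c' + γ' z cos²β tanφ'] / [γ_sat z sinβ cosβ]
γ' = 21.4 − 9.81 = 11.59 kN/m³
Numerator = 12.9 + 11.59·5.0·cos²32.8°·tan31.4° = 12.9 + 11.59·5.0·0.7066·0.6104 = 37.893 kPa
Denominator = 21.4·5.0·sin32.8°·cos32.8° = 21.4·5.0·0.5417·0.8406 = 48.722 kPa
FS = 37.893 / 48.722 = 0.778

FS = 0.78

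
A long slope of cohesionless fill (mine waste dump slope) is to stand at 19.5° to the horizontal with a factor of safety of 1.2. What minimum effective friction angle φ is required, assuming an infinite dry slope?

FS = tanφ/tanβ ⇒ tanφ = FS · tanβ = 1.2 · tan19.5° = 0.4249
φ = arctan(0.4249) = 23.02°

φ = 23.0°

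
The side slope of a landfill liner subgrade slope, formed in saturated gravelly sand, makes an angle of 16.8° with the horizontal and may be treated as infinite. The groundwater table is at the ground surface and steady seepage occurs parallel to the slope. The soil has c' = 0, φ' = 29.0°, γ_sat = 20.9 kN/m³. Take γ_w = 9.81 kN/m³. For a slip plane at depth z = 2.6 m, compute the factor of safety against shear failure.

With seepage parallel to the slope and the water table at the surface, the effective normal stress on the slip plane uses the buoyant unit weight γ' = γ_sat − γ_w while the driving shear stress uses γ_sat:
FS = [c' + γ' z cos²β tanφ'] / [γ_sat z sinβ cosβ]
(For c' = 0 this reduces to FS = (γ'/γ_sat)·tanφ'/tanβ.)
γ' = 20.9 − 9.81 = 11.09 kN/m³
Numerator = 0.0 + 11.09·2.6·cos²16.8°·tan29.0° = 0.0 + 11.09·2.6·0.9165·0.5543 = 14.648 kPa
Denominator = 20.9·2.6·sin16.8°·cos16.8° = 20.9·2.6·0.2890·0.9573 = 15.036 kPa
FS = 14.648 / 15.036 = 0.974

FS = 0.97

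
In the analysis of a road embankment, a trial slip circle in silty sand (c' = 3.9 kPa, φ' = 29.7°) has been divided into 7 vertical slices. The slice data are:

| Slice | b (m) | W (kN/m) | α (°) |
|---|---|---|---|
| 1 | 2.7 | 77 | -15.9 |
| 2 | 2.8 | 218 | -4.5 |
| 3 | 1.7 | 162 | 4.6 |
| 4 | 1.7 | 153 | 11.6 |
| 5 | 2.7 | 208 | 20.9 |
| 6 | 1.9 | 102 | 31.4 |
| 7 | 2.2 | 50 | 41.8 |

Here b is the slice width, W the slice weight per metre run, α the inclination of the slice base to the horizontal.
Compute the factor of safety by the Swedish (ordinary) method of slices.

FS = 3.56

Ordinary method of slices: FS = Σ[c'·Δl_i + (W_i cosα_i)·tanφ'] / Σ W_i sinα_i, with Δl_i = b_i / cosα_i.
Slice 1: Δl = 2.7/cos(-15.9°) = 2.807 m; N'_1 = 77·cos(-15.9°) = 74.1; c'Δl = 10.95; W sinα = -21.1
Slice 2: Δl = 2.8/cos(-4.5°) = 2.809 m; N'_2 = 218·cos(-4.5°) = 217.3; c'Δl = 10.95; W sinα = -17.1
Slice 3: Δl = 1.7/cos4.6° = 1.705 m; N'_3 = 162·cos4.6° = 161.5; c'Δl = 6.65; W sinα = 13.0
Slice 4: Δl = 1.7/cos11.6° = 1.735 m; N'_4 = 153·cos11.6° = 149.9; c'Δl = 6.77; W sinα = 30.8
Slice 5: Δl = 2.7/cos20.9° = 2.890 m; N'_5 = 208·cos20.9° = 194.3; c'Δl = 11.27; W sinα = 74.2
Slice 6: Δl = 1.9/cos31.4° = 2.226 m; N'_6 = 102·cos31.4° = 87.1; c'Δl = 8.68; W sinα = 53.1
Slice 7: Δl = 2.2/cos41.8° = 2.951 m; N'_7 = 50·cos41.8° = 37.3; c'Δl = 11.51; W sinα = 33.3
Σc'Δl = 66.8 kN/m; ΣN' = 921.4 kN/m; ΣW sinα = 166.2 kN/m
Resisting = 66.8 + 921.4·tan29.7° = 66.8 + 525.5 = 592.3 kN/m
FS = 592.3 / 166.2 = 3.563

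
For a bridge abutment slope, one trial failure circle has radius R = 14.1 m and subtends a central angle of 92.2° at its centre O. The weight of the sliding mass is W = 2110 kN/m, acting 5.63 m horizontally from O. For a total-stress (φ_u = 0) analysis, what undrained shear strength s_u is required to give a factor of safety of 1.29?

s_u = 47.9 kPa

FS = s_u·L_a·R / (W·d), so s_u = FS·W·d / (L_a·R).
Arc length L_a = R·θ = 14.1·(92.2°·π/180) = 14.1·1.6092 = 22.69 m
s_u = 1.29·2110·5.63 / (22.69·14.1) = 15324.3 / 319.92 = 47.90 kPa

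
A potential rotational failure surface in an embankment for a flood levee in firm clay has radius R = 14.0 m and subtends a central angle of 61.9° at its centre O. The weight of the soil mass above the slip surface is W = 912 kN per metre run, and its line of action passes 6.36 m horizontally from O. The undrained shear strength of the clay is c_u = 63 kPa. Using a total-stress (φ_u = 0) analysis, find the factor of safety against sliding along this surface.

Taking moments about the centre O, the resisting moment is provided by the undrained shear strength acting along the arc:
Arc length L_a = R·θ = 14.0·(61.9°·π/180) = 14.0·1.0804 = 15.13 m
M_R = c_u·L_a·R = 63·15.13·14.0 = 13340.3 kN·m/m
M_D = W·d = 912·6.36 = 5800.3 kN·m/m
FS = M_R / M_D = 13340.3 / 5800.3 = 2.300

FS = 2.30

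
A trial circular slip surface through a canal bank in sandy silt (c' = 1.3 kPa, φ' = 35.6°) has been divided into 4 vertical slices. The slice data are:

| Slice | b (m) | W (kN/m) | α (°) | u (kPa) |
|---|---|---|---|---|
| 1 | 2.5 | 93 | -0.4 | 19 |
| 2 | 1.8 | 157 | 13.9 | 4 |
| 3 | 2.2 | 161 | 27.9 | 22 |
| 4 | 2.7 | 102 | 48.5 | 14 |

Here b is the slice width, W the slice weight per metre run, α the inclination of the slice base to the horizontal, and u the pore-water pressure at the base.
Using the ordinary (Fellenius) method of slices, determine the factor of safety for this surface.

FS = 1.17

Ordinary method of slices: FS = Σ[c'·Δl_i + (W_i cosα_i − u_i·Δl_i)·tanφ'] / Σ W_i sinα_i, with Δl_i = b_i / cosα_i.
Slice 1: Δl = 2.5/cos(-0.4°) = 2.500 m; N'_1 = 93·cos(-0.4°) − 19·2.500 = 45.5; c'Δl = 3.25; W sinα = -0.6
Slice 2: Δl = 1.8/cos13.9° = 1.854 m; N'_2 = 157·cos13.9° − 4·1.854 = 145.0; c'Δl = 2.41; W sinα = 37.7
Slice 3: Δl = 2.2/cos27.9° = 2.489 m; N'_3 = 161·cos27.9° − 22·2.489 = 87.5; c'Δl = 3.24; W sinα = 75.3
Slice 4: Δl = 2.7/cos48.5° = 4.075 m; N'_4 = 102·cos48.5° − 14·4.075 = 10.5; c'Δl = 5.30; W sinα = 76.4
Σc'Δl = 14.2 kN/m; ΣN' = 288.5 kN/m; ΣW sinα = 188.8 kN/m
Resisting = 14.2 + 288.5·tan35.6° = 14.2 + 206.6 = 220.8 kN/m
FS = 220.8 / 188.8 = 1.169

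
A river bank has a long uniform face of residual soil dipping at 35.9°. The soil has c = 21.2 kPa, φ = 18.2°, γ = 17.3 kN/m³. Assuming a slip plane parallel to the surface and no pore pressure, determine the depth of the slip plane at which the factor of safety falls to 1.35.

Setting FS = 1.35 in FS = [c + γz cos²β tanφ] / [γz sinβ cosβ] and solving for z:
z = c / [γ cosβ (FS·sinβ − cosβ·tanφ)]
  = 21.2 / [17.3·cos35.9°·(1.35·sin35.9° − cos35.9°·tan18.2°)]
  = 21.2 / [17.3·0.8100·(1.35·0.5864 − 0.8100·0.3288)]
  = 21.2 / 7.3611 = 2.880 m

z = 2.88 m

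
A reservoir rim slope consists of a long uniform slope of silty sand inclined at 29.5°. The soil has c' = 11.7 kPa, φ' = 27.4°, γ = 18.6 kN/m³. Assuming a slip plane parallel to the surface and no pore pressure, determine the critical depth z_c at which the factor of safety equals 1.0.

Setting FS = 1.00 in FS = [c' + γz cos²β tanφ'] / [γz sinβ cosβ] and solving for z:
z = c' / [γ cosβ (FS·sinβ − cosβ·tanφ')]
  = 11.7 / [18.6·cos29.5°·(1.00·sin29.5° − cos29.5°·tan27.4°)]
  = 11.7 / [18.6·0.8704·(1.00·0.4924 − 0.8704·0.5184)]
  = 11.7 / 0.6682 = 17.511 m

z_c = 17.51 m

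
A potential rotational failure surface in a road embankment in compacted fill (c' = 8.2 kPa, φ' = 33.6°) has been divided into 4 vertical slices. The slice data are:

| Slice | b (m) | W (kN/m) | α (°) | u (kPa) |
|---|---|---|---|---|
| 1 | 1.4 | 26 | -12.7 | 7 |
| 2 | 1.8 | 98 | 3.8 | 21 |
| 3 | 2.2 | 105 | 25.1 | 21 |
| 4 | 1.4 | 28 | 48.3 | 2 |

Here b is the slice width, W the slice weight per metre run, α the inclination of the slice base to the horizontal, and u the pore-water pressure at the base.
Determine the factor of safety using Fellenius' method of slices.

FS = 2.30

Ordinary method of slices: FS = Σ[c'·Δl_i + (W_i cosα_i − u_i·Δl_i)·tanφ'] / Σ W_i sinα_i, with Δl_i = b_i / cosα_i.
Slice 1: Δl = 1.4/cos(-12.7°) = 1.435 m; N'_1 = 26·cos(-12.7°) − 7·1.435 = 15.3; c'Δl = 11.77; W sinα = -5.7
Slice 2: Δl = 1.8/cos3.8° = 1.804 m; N'_2 = 98·cos3.8° − 21·1.804 = 59.9; c'Δl = 14.79; W sinα = 6.5
Slice 3: Δl = 2.2/cos25.1° = 2.429 m; N'_3 = 105·cos25.1° − 21·2.429 = 44.1; c'Δl = 19.92; W sinα = 44.5
Slice 4: Δl = 1.4/cos48.3° = 2.105 m; N'_4 = 28·cos48.3° − 2·2.105 = 14.4; c'Δl = 17.26; W sinα = 20.9
Σc'Δl = 63.7 kN/m; ΣN' = 133.7 kN/m; ΣW sinα = 66.2 kN/m
Resisting = 63.7 + 133.7·tan33.6° = 63.7 + 88.8 = 152.6 kN/m
FS = 152.6 / 66.2 = 2.304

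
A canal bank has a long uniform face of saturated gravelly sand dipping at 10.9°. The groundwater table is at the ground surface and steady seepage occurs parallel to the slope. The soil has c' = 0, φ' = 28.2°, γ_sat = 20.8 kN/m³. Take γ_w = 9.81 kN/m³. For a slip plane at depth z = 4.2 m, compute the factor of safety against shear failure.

FS = 1.47

With seepage parallel to the slope and the water table at the surface, the effective normal stress on the slip plane uses the buoyant unit weight γ' = γ_sat − γ_w while the driving shear stress uses γ_sat:
FS = [c' + γ' z cos²β tanφ'] / [γ_sat z sinβ cosβ]
(For c' = 0 this reduces to FS = (γ'/γ_sat)·tanφ'/tanβ.)
γ' = 20.8 − 9.81 = 10.99 kN/m³
Numerator = 0.0 + 10.99·4.2·cos²10.9°·tan28.2° = 0.0 + 10.99·4.2·0.9642·0.5362 = 23.865 kPa
Denominator = 20.8·4.2·sin10.9°·cos10.9° = 20.8·4.2·0.1891·0.9820 = 16.221 kPa
FS = 23.865 / 16.221 = 1.471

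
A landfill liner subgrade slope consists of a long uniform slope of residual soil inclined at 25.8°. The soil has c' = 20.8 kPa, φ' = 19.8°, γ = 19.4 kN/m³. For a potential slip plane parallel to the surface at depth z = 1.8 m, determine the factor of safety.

For an infinite slope with a slip plane parallel to the surface (no pore pressure): FS = [c' + γz cos²β tanφ'] / [γz sinβ cosβ].
γz = 19.4·1.8 = 34.92 kN/m²
Numerator = 20.8 + 34.92·cos²25.8°·tan19.8° = 20.8 + 34.92·0.8106·0.3600 = 30.991 kPa
Denominator = 34.92·sin25.8°·cos25.8° = 34.92·0.4352·0.9003 = 13.683 kPa
FS = 30.991 / 13.683 = 2.265

FS = 2.26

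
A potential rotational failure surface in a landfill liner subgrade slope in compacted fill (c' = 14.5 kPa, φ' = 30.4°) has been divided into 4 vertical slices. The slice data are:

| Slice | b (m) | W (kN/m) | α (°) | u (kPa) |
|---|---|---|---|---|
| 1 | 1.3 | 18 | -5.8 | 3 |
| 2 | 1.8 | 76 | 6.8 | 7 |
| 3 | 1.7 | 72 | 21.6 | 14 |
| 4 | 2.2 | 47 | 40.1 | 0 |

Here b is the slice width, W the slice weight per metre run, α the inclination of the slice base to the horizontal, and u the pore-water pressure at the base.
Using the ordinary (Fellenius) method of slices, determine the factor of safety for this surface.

Ordinary method of slices: FS = Σ[c'·Δl_i + (W_i cosα_i − u_i·Δl_i)·tanφ'] / Σ W_i sinα_i, with Δl_i = b_i / cosα_i.
Slice 1: Δl = 1.3/cos(-5.8°) = 1.307 m; N'_1 = 18·cos(-5.8°) − 3·1.307 = 14.0; c'Δl = 18.95; W sinα = -1.8
Slice 2: Δl = 1.8/cos6.8° = 1.813 m; N'_2 = 76·cos6.8° − 7·1.813 = 62.8; c'Δl = 26.28; W sinα = 9.0
Slice 3: Δl = 1.7/cos21.6° = 1.828 m; N'_3 = 72·cos21.6° − 14·1.828 = 41.3; c'Δl = 26.51; W sinα = 26.5
Slice 4: Δl = 2.2/cos40.1° = 2.876 m; N'_4 = 47·cos40.1° − 0·2.876 = 36.0; c'Δl = 41.70; W sinα = 30.3
Σc'Δl = 113.4 kN/m; ΣN' = 154.1 kN/m; ΣW sinα = 64.0 kN/m
Resisting = 113.4 + 154.1·tan30.4° = 113.4 + 90.4 = 203.8 kN/m
FS = 203.8 / 64.0 = 3.187

FS = 3.19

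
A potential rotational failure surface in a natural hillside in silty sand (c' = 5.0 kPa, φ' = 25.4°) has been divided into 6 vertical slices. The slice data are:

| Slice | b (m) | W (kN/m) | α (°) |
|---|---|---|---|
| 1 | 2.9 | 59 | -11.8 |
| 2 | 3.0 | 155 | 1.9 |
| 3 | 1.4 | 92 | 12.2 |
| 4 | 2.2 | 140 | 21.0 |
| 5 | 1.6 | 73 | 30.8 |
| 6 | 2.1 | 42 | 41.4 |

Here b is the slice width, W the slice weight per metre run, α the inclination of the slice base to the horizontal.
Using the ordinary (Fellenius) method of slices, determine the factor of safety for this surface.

FS = 2.52

Ordinary method of slices: FS = Σ[c'·Δl_i + (W_i cosα_i)·tanφ'] / Σ W_i sinα_i, with Δl_i = b_i / cosα_i.
Slice 1: Δl = 2.9/cos(-11.8°) = 2.963 m; N'_1 = 59·cos(-11.8°) = 57.8; c'Δl = 14.81; W sinα = -12.1
Slice 2: Δl = 3.0/cos1.9° = 3.002 m; N'_2 = 155·cos1.9° = 154.9; c'Δl = 15.01; W sinα = 5.1
Slice 3: Δl = 1.4/cos12.2° = 1.432 m; N'_3 = 92·cos12.2° = 89.9; c'Δl = 7.16; W sinα = 19.4
Slice 4: Δl = 2.2/cos21.0° = 2.357 m; N'_4 = 140·cos21.0° = 130.7; c'Δl = 11.78; W sinα = 50.2
Slice 5: Δl = 1.6/cos30.8° = 1.863 m; N'_5 = 73·cos30.8° = 62.7; c'Δl = 9.31; W sinα = 37.4
Slice 6: Δl = 2.1/cos41.4° = 2.800 m; N'_6 = 42·cos41.4° = 31.5; c'Δl = 14.00; W sinα = 27.8
Σc'Δl = 72.1 kN/m; ΣN' = 527.5 kN/m; ΣW sinα = 127.8 kN/m
Resisting = 72.1 + 527.5·tan25.4° = 72.1 + 250.5 = 322.6 kN/m
FS = 322.6 / 127.8 = 2.523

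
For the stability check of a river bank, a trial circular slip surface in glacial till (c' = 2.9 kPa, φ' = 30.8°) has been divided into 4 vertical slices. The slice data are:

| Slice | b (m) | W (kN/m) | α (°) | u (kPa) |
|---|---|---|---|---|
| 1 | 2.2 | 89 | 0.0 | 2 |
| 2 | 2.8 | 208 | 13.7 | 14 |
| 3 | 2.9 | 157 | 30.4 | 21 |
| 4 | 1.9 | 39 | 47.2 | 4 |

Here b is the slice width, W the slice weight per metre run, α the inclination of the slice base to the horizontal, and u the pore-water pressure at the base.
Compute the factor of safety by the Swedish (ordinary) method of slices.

Ordinary method of slices: FS = Σ[c'·Δl_i + (W_i cosα_i − u_i·Δl_i)·tanφ'] / Σ W_i sinα_i, with Δl_i = b_i / cosα_i.
Slice 1: Δl = 2.2/cos0.0° = 2.200 m; N'_1 = 89·cos0.0° − 2·2.200 = 84.6; c'Δl = 6.38; W sinα = 0.0
Slice 2: Δl = 2.8/cos13.7° = 2.882 m; N'_2 = 208·cos13.7° − 14·2.882 = 161.7; c'Δl = 8.36; W sinα = 49.3
Slice 3: Δl = 2.9/cos30.4° = 3.362 m; N'_3 = 157·cos30.4° − 21·3.362 = 64.8; c'Δl = 9.75; W sinα = 79.4
Slice 4: Δl = 1.9/cos47.2° = 2.796 m; N'_4 = 39·cos47.2° − 4·2.796 = 15.3; c'Δl = 8.11; W sinα = 28.6
Σc'Δl = 32.6 kN/m; ΣN' = 326.5 kN/m; ΣW sinα = 157.3 kN/m
Resisting = 32.6 + 326.5·tan30.8° = 32.6 + 194.6 = 227.2 kN/m
FS = 227.2 / 157.3 = 1.444

FS = 1.44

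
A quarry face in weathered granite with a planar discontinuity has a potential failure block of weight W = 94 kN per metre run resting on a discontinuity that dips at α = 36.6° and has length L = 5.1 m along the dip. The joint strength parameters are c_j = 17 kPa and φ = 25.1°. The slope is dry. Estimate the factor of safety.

Resolving the block weight along and normal to the plane and applying the Mohr–Coulomb strength on the joint:
N' = W cosα = 94·cos36.6° = 75.5 kN/m
Driving force T = W sinα = 94·sin36.6° = 56.0 kN/m
Resisting force R = c_j·L + N'·tanφ = 17·5.1 + 75.5·tan25.1° = 86.7 + 35.4 = 122.1 kN/m
FS = R / T = 122.1 / 56.0 = 2.178

FS = 2.18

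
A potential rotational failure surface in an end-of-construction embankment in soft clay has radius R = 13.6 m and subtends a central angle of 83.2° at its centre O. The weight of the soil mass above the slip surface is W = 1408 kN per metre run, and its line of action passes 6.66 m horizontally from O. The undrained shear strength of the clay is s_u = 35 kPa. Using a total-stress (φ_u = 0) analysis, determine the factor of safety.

FS = 1.00

Taking moments about the centre O, the resisting moment is provided by the undrained shear strength acting along the arc:
Arc length L_a = R·θ = 13.6·(83.2°·π/180) = 13.6·1.4521 = 19.75 m
M_R = s_u·L_a·R = 35·19.75·13.6 = 9400.4 kN·m/m
M_D = W·d = 1408·6.66 = 9377.3 kN·m/m
FS = M_R / M_D = 9400.4 / 9377.3 = 1.002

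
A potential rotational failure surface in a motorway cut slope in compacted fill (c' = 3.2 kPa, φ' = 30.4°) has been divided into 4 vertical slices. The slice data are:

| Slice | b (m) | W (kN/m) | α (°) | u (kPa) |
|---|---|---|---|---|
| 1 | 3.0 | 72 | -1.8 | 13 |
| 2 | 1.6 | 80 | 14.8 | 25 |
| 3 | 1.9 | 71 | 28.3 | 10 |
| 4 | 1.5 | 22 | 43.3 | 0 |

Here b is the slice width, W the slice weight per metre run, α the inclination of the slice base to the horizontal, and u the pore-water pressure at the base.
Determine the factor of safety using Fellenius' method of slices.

Ordinary method of slices: FS = Σ[c'·Δl_i + (W_i cosα_i − u_i·Δl_i)·tanφ'] / Σ W_i sinα_i, with Δl_i = b_i / cosα_i.
Slice 1: Δl = 3.0/cos(-1.8°) = 3.001 m; N'_1 = 72·cos(-1.8°) − 13·3.001 = 32.9; c'Δl = 9.60; W sinα = -2.3
Slice 2: Δl = 1.6/cos14.8° = 1.655 m; N'_2 = 80·cos14.8° − 25·1.655 = 36.0; c'Δl = 5.30; W sinα = 20.4
Slice 3: Δl = 1.9/cos28.3° = 2.158 m; N'_3 = 71·cos28.3° − 10·2.158 = 40.9; c'Δl = 6.91; W sinα = 33.7
Slice 4: Δl = 1.5/cos43.3° = 2.061 m; N'_4 = 22·cos43.3° − 0·2.061 = 16.0; c'Δl = 6.60; W sinα = 15.1
Σc'Δl = 28.4 kN/m; ΣN' = 125.9 kN/m; ΣW sinα = 66.9 kN/m
Resisting = 28.4 + 125.9·tan30.4° = 28.4 + 73.8 = 102.2 kN/m
FS = 102.2 / 66.9 = 1.528

FS = 1.53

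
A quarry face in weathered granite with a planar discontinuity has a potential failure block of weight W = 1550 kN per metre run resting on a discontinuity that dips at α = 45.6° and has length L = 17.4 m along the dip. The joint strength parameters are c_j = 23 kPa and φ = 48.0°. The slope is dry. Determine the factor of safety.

Resolving the block weight along and normal to the plane and applying the Mohr–Coulomb strength on the joint:
N' = W cosα = 1550·cos45.6° = 1084.5 kN/m
Driving force T = W sinα = 1550·sin45.6° = 1107.4 kN/m
Resisting force R = c_j·L + N'·tanφ = 23·17.4 + 1084.5·tan48.0° = 400.2 + 1204.4 = 1604.6 kN/m
FS = R / T = 1604.6 / 1107.4 = 1.449

FS = 1.45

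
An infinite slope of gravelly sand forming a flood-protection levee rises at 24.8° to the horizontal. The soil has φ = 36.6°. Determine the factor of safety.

FS = 1.61

For a dry cohesionless infinite slope the factor of safety is FS = tanφ / tanβ.
FS = tan36.6° / tan24.8° = 0.7427 / 0.4621 = 1.607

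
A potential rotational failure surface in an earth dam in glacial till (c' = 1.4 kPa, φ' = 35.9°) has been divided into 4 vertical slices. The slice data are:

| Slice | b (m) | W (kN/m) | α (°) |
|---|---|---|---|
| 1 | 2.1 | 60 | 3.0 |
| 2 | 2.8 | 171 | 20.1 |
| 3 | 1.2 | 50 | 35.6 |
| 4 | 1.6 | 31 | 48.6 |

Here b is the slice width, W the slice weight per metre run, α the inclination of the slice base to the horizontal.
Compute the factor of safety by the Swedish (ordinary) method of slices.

FS = 1.89

Ordinary method of slices: FS = Σ[c'·Δl_i + (W_i cosα_i)·tanφ'] / Σ W_i sinα_i, with Δl_i = b_i / cosα_i.
Slice 1: Δl = 2.1/cos3.0° = 2.103 m; N'_1 = 60·cos3.0° = 59.9; c'Δl = 2.94; W sinα = 3.1
Slice 2: Δl = 2.8/cos20.1° = 2.982 m; N'_2 = 171·cos20.1° = 160.6; c'Δl = 4.17; W sinα = 58.8
Slice 3: Δl = 1.2/cos35.6° = 1.476 m; N'_3 = 50·cos35.6° = 40.7; c'Δl = 2.07; W sinα = 29.1
Slice 4: Δl = 1.6/cos48.6° = 2.419 m; N'_4 = 31·cos48.6° = 20.5; c'Δl = 3.39; W sinα = 23.3
Σc'Δl = 12.6 kN/m; ΣN' = 281.7 kN/m; ΣW sinα = 114.3 kN/m
Resisting = 12.6 + 281.7·tan35.9° = 12.6 + 203.9 = 216.5 kN/m
FS = 216.5 / 114.3 = 1.894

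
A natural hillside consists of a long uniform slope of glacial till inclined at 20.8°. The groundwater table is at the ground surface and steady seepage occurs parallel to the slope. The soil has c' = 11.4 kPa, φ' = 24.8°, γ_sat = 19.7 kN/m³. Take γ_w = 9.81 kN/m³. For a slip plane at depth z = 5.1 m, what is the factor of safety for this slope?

FS = 0.95

With seepage parallel to the slope and the water table at the surface, the effective normal stress on the slip plane uses the buoyant unit weight γ' = γ_sat − γ_w while the driving shear stress uses γ_sat:
FS = [c' + γ' z cos²β tanφ'] / [γ_sat z sinβ cosβ]
γ' = 19.7 − 9.81 = 9.89 kN/m³
Numerator = 11.4 + 9.89·5.1·cos²20.8°·tan24.8° = 11.4 + 9.89·5.1·0.8739·0.4621 = 31.767 kPa
Denominator = 19.7·5.1·sin20.8°·cos20.8° = 19.7·5.1·0.3551·0.9348 = 33.352 kPa
FS = 31.767 / 33.352 = 0.952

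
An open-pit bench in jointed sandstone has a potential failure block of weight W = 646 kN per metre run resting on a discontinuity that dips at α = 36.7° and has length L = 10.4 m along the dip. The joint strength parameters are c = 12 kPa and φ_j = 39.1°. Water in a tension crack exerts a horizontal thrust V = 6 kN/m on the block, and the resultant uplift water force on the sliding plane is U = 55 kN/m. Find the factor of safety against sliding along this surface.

FS = 1.27

Resolving the block weight along and normal to the plane and applying the Mohr–Coulomb strength on the joint:
N' = W cosα − U − V sinα = 646·cos36.7° − 55 − 6·sin36.7° = 459.4 kN/m
Driving force T = W sinα + V cosα = 646·sin36.7° + 6·cos36.7° = 390.9 kN/m
Resisting force R = c·L + N'·tanφ_j = 12·10.4 + 459.4·tan39.1° = 124.8 + 373.3 = 498.1 kN/m
FS = R / T = 498.1 / 390.9 = 1.274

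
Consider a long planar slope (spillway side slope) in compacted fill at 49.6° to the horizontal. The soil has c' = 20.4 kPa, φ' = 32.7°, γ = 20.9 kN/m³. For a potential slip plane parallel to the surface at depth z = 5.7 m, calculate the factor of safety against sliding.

For an infinite slope with a slip plane parallel to the surface (no pore pressure): FS = [c' + γz cos²β tanφ'] / [γz sinβ cosβ].
γz = 20.9·5.7 = 119.13 kN/m²
Numerator = 20.4 + 119.13·cos²49.6°·tan32.7° = 20.4 + 119.13·0.4201·0.6420 = 52.526 kPa
Denominator = 119.13·sin49.6°·cos49.6° = 119.13·0.7615·0.6481 = 58.799 kPa
FS = 52.526 / 58.799 = 0.893

FS = 0.89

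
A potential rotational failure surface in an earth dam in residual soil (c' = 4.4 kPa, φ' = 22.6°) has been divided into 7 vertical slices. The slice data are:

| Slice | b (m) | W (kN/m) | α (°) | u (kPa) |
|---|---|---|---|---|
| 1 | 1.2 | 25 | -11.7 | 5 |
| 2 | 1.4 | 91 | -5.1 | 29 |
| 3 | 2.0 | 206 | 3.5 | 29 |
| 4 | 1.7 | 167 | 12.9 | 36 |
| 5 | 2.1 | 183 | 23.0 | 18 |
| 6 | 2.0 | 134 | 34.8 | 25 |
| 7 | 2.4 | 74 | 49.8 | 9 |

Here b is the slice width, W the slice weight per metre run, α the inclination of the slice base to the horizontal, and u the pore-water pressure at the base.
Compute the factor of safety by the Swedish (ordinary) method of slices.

Ordinary method of slices: FS = Σ[c'·Δl_i + (W_i cosα_i − u_i·Δl_i)·tanφ'] / Σ W_i sinα_i, with Δl_i = b_i / cosα_i.
Slice 1: Δl = 1.2/cos(-11.7°) = 1.225 m; N'_1 = 25·cos(-11.7°) − 5·1.225 = 18.4; c'Δl = 5.39; W sinα = -5.1
Slice 2: Δl = 1.4/cos(-5.1°) = 1.406 m; N'_2 = 91·cos(-5.1°) − 29·1.406 = 49.9; c'Δl = 6.18; W sinα = -8.1
Slice 3: Δl = 2.0/cos3.5° = 2.004 m; N'_3 = 206·cos3.5° − 29·2.004 = 147.5; c'Δl = 8.82; W sinα = 12.6
Slice 4: Δl = 1.7/cos12.9° = 1.744 m; N'_4 = 167·cos12.9° − 36·1.744 = 100.0; c'Δl = 7.67; W sinα = 37.3
Slice 5: Δl = 2.1/cos23.0° = 2.281 m; N'_5 = 183·cos23.0° − 18·2.281 = 127.4; c'Δl = 10.04; W sinα = 71.5
Slice 6: Δl = 2.0/cos34.8° = 2.436 m; N'_6 = 134·cos34.8° − 25·2.436 = 49.1; c'Δl = 10.72; W sinα = 76.5
Slice 7: Δl = 2.4/cos49.8° = 3.718 m; N'_7 = 74·cos49.8° − 9·3.718 = 14.3; c'Δl = 16.36; W sinα = 56.5
Σc'Δl = 65.2 kN/m; ΣN' = 506.6 kN/m; ΣW sinα = 241.2 kN/m
Resisting = 65.2 + 506.6·tan22.6° = 65.2 + 210.9 = 276.0 kN/m
FS = 276.0 / 241.2 = 1.144

FS = 1.14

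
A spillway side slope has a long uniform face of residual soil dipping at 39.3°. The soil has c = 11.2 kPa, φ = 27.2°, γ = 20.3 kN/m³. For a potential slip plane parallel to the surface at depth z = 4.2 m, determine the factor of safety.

For an infinite slope with a slip plane parallel to the surface (no pore pressure): FS = [c + γz cos²β tanφ] / [γz sinβ cosβ].
γz = 20.3·4.2 = 85.26 kN/m²
Numerator = 11.2 + 85.26·cos²39.3°·tan27.2° = 11.2 + 85.26·0.5988·0.5139 = 37.439 kPa
Denominator = 85.26·sin39.3°·cos39.3° = 85.26·0.6334·0.7738 = 41.789 kPa
FS = 37.439 / 41.789 = 0.896

FS = 0.90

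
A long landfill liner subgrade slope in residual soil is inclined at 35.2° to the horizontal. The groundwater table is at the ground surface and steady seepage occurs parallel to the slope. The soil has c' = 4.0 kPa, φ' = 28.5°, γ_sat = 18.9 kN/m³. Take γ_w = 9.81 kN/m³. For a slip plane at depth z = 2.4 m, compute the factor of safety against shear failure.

FS = 0.56

With seepage parallel to the slope and the water table at the surface, the effective normal stress on the slip plane uses the buoyant unit weight γ' = γ_sat − γ_w while the driving shear stress uses γ_sat:
FS = [c' + γ' z cos²β tanφ'] / [γ_sat z sinβ cosβ]
γ' = 18.9 − 9.81 = 9.09 kN/m³
Numerator = 4.0 + 9.09·2.4·cos²35.2°·tan28.5° = 4.0 + 9.09·2.4·0.6677·0.5430 = 11.909 kPa
Denominator = 18.9·2.4·sin35.2°·cos35.2° = 18.9·2.4·0.5764·0.8171 = 21.366 kPa
FS = 11.909 / 21.366 = 0.557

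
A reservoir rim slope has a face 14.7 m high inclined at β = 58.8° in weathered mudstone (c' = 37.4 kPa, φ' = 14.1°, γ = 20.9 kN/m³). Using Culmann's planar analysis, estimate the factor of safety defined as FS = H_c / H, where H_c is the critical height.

FS = 1.40

H_c = (4c'/γ) · sinβ cosφ' / [1 − cos(β − φ')]
    = (4·37.4/20.9) · sin58.8°·cos14.1° / [1 − cos44.7°]
    = 7.158 · 0.8296 / 0.2892 = 20.53 m
FS = H_c / H = 20.53 / 14.7 = 1.397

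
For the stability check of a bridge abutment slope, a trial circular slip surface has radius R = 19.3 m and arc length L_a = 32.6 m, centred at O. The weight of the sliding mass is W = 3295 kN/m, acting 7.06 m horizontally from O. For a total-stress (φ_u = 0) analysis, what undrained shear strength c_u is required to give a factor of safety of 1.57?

c_u = 58.0 kPa

FS = c_u·L_a·R / (W·d), so c_u = FS·W·d / (L_a·R).
c_u = 1.57·3295·7.06 / (32.60·19.3) = 36522.4 / 629.18 = 58.05 kPa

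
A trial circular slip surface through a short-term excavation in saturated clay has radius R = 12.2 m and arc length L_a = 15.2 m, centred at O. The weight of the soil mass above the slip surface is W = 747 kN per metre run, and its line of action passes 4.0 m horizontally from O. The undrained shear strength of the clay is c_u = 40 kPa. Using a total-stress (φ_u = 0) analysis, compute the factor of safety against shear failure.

FS = 2.48

Taking moments about the centre O, the resisting moment is provided by the undrained shear strength acting along the arc:
M_R = c_u·L_a·R = 40·15.20·12.2 = 7417.6 kN·m/m
M_D = W·d = 747·4.0 = 2988.0 kN·m/m
FS = M_R / M_D = 7417.6 / 2988.0 = 2.482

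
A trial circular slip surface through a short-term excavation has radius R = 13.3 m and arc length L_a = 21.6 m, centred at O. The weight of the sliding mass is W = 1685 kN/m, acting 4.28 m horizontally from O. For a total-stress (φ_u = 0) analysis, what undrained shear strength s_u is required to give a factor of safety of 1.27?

s_u = 31.9 kPa

FS = s_u·L_a·R / (W·d), so s_u = FS·W·d / (L_a·R).
s_u = 1.27·1685·4.28 / (21.60·13.3) = 9159.0 / 287.28 = 31.88 kPa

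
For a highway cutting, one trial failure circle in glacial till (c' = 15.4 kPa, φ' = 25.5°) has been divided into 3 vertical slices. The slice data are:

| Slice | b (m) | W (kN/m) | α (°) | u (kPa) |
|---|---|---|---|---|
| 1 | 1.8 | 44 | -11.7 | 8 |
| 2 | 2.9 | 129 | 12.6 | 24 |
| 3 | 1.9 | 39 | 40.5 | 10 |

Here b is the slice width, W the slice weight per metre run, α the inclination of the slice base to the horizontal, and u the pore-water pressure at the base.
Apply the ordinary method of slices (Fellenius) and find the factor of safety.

FS = 3.46

Ordinary method of slices: FS = Σ[c'·Δl_i + (W_i cosα_i − u_i·Δl_i)·tanφ'] / Σ W_i sinα_i, with Δl_i = b_i / cosα_i.
Slice 1: Δl = 1.8/cos(-11.7°) = 1.838 m; N'_1 = 44·cos(-11.7°) − 8·1.838 = 28.4; c'Δl = 28.31; W sinα = -8.9
Slice 2: Δl = 2.9/cos12.6° = 2.972 m; N'_2 = 129·cos12.6° − 24·2.972 = 54.6; c'Δl = 45.76; W sinα = 28.1
Slice 3: Δl = 1.9/cos40.5° = 2.499 m; N'_3 = 39·cos40.5° − 10·2.499 = 4.7; c'Δl = 38.48; W sinα = 25.3
Σc'Δl = 112.5 kN/m; ΣN' = 87.6 kN/m; ΣW sinα = 44.5 kN/m
Resisting = 112.5 + 87.6·tan25.5° = 112.5 + 41.8 = 154.3 kN/m
FS = 154.3 / 44.5 = 3.465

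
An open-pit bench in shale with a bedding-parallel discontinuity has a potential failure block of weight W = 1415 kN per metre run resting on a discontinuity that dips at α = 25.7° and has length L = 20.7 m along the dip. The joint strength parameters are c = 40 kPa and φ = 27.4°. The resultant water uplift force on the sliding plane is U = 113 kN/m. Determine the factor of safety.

Resolving the block weight along and normal to the plane and applying the Mohr–Coulomb strength on the joint:
N' = W cosα − U = 1415·cos25.7° − 113 = 1162.0 kN/m
Driving force T = W sinα = 1415·sin25.7° = 613.6 kN/m
Resisting force R = c·L + N'·tanφ = 40·20.7 + 1162.0·tan27.4° = 828.0 + 602.3 = 1430.3 kN/m
FS = R / T = 1430.3 / 613.6 = 2.331

FS = 2.33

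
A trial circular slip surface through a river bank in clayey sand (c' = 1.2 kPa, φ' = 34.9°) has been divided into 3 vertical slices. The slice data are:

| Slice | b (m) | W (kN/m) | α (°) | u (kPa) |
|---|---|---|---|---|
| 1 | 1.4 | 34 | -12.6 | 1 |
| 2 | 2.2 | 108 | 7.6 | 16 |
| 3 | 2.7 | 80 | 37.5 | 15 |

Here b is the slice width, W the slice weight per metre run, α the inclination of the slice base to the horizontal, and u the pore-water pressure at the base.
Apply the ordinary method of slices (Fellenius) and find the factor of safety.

FS = 1.60

Ordinary method of slices: FS = Σ[c'·Δl_i + (W_i cosα_i − u_i·Δl_i)·tanφ'] / Σ W_i sinα_i, with Δl_i = b_i / cosα_i.
Slice 1: Δl = 1.4/cos(-12.6°) = 1.435 m; N'_1 = 34·cos(-12.6°) − 1·1.435 = 31.7; c'Δl = 1.72; W sinα = -7.4
Slice 2: Δl = 2.2/cos7.6° = 2.219 m; N'_2 = 108·cos7.6° − 16·2.219 = 71.5; c'Δl = 2.66; W sinα = 14.3
Slice 3: Δl = 2.7/cos37.5° = 3.403 m; N'_3 = 80·cos37.5° − 15·3.403 = 12.4; c'Δl = 4.08; W sinα = 48.7
Σc'Δl = 8.5 kN/m; ΣN' = 115.7 kN/m; ΣW sinα = 55.6 kN/m
Resisting = 8.5 + 115.7·tan34.9° = 8.5 + 80.7 = 89.2 kN/m
FS = 89.2 / 55.6 = 1.605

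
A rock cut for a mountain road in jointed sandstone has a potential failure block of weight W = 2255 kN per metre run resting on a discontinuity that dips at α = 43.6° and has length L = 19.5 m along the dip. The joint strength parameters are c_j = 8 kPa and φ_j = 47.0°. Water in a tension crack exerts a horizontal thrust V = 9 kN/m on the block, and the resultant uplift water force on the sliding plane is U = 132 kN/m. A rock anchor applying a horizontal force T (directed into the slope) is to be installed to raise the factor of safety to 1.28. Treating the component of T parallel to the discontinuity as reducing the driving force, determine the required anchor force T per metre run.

T = 144 kN/m

Resolving forces along and normal to the sliding plane, with the horizontal anchor force T adding T·sinα to the effective normal force and T·cosα acting up the plane against the driving force:
FS = [c_jL + (W cosα − U − V sinα + T sinα) tanφ_j] / [W sinα + V cosα − T cosα]
Without the anchor: N' = 1494.8 kN/m, driving T_d = 1561.6 kN/m, resisting R = 8·19.5 + 1494.8·tan47.0° = 1759.0 kN/m, FS = 1.13.
Setting FS = 1.28 and solving for T:
1.28·(1561.6 − T cos43.6°) = 1759.0 + T sin43.6°·tan47.0°
T·(sin43.6°·tan47.0° + 1.28·cos43.6°) = 1.28·1561.6 − 1759.0
T·(0.6896·1.0724 + 1.28·0.7242) = 1998.9 − 1759.0 = 239.9
T·1.6665 = 239.9
T = 143.9 kN/m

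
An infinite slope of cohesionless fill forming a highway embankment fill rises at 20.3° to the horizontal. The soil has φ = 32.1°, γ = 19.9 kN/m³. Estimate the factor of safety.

FS = 1.70

For a dry cohesionless infinite slope the factor of safety is FS = tanφ / tanβ.
FS = tan32.1° / tan20.3° = 0.6273 / 0.3699 = 1.696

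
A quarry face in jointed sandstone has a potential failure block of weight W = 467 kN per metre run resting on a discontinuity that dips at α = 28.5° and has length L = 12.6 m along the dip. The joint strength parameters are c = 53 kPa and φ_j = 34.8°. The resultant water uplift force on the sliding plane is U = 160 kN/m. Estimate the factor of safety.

Resolving the block weight along and normal to the plane and applying the Mohr–Coulomb strength on the joint:
N' = W cosα − U = 467·cos28.5° − 160 = 250.4 kN/m
Driving force T = W sinα = 467·sin28.5° = 222.8 kN/m
Resisting force R = c·L + N'·tanφ_j = 53·12.6 + 250.4·tan34.8° = 667.8 + 174.0 = 841.8 kN/m
FS = R / T = 841.8 / 222.8 = 3.778

FS = 3.78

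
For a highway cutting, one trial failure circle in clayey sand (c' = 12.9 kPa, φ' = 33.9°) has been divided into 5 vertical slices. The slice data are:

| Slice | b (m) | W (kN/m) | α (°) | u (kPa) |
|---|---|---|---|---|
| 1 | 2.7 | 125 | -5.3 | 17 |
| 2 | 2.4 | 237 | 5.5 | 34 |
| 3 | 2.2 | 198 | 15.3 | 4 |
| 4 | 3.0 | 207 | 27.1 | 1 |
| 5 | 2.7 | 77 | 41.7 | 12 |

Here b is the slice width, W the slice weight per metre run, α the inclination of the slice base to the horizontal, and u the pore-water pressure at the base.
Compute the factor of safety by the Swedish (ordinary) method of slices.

Ordinary method of slices: FS = Σ[c'·Δl_i + (W_i cosα_i − u_i·Δl_i)·tanφ'] / Σ W_i sinα_i, with Δl_i = b_i / cosα_i.
Slice 1: Δl = 2.7/cos(-5.3°) = 2.712 m; N'_1 = 125·cos(-5.3°) − 17·2.712 = 78.4; c'Δl = 34.98; W sinα = -11.5
Slice 2: Δl = 2.4/cos5.5° = 2.411 m; N'_2 = 237·cos5.5° − 34·2.411 = 153.9; c'Δl = 31.10; W sinα = 22.7
Slice 3: Δl = 2.2/cos15.3° = 2.281 m; N'_3 = 198·cos15.3° − 4·2.281 = 181.9; c'Δl = 29.42; W sinα = 52.2
Slice 4: Δl = 3.0/cos27.1° = 3.370 m; N'_4 = 207·cos27.1° − 1·3.370 = 180.9; c'Δl = 43.47; W sinα = 94.3
Slice 5: Δl = 2.7/cos41.7° = 3.616 m; N'_5 = 77·cos41.7° − 12·3.616 = 14.1; c'Δl = 46.65; W sinα = 51.2
Σc'Δl = 185.6 kN/m; ΣN' = 609.2 kN/m; ΣW sinα = 208.9 kN/m
Resisting = 185.6 + 609.2·tan33.9° = 185.6 + 409.3 = 595.0 kN/m
FS = 595.0 / 208.9 = 2.848

FS = 2.85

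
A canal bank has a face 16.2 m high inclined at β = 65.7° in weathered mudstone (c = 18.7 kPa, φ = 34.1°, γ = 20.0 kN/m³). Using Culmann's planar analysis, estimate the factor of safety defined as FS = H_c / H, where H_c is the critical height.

H_c = (4c/γ) · sinβ cosφ / [1 − cos(β − φ)]
    = (4·18.7/20.0) · sin65.7°·cos34.1° / [1 − cos31.6°]
    = 3.740 · 0.7547 / 0.1483 = 19.04 m
FS = H_c / H = 19.04 / 16.2 = 1.175

FS = 1.18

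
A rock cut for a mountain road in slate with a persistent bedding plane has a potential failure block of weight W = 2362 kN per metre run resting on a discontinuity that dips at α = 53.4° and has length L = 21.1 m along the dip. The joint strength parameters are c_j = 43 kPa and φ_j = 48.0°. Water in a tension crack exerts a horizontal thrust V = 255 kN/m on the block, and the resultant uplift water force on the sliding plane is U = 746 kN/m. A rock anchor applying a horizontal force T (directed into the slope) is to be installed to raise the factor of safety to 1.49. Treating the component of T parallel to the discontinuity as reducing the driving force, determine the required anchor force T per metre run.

T = 919 kN/m

Resolving forces along and normal to the sliding plane, with the horizontal anchor force T adding T·sinα to the effective normal force and T·cosα acting up the plane against the driving force:
FS = [c_jL + (W cosα − U − V sinα + T sinα) tanφ_j] / [W sinα + V cosα − T cosα]
Without the anchor: N' = 457.6 kN/m, driving T_d = 2048.3 kN/m, resisting R = 43·21.1 + 457.6·tan48.0° = 1415.5 kN/m, FS = 0.69.
Setting FS = 1.49 and solving for T:
1.49·(2048.3 − T cos53.4°) = 1415.5 + T sin53.4°·tan48.0°
T·(sin53.4°·tan48.0° + 1.49·cos53.4°) = 1.49·2048.3 − 1415.5
T·(0.8028·1.1106 + 1.49·0.5962) = 3052.0 − 1415.5 = 1636.5
T·1.7800 = 1636.5
T = 919.4 kN/m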